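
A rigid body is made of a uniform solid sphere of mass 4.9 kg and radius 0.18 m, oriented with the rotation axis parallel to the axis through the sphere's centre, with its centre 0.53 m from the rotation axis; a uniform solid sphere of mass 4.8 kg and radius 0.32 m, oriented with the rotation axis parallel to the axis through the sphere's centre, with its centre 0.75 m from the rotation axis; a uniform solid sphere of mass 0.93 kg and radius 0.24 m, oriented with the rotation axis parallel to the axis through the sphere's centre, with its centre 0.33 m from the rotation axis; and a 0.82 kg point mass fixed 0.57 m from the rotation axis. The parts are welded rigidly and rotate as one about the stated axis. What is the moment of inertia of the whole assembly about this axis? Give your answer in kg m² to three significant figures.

Solid sphere: I_cm = (2/5)MR² = (2/5)(4.9)(0.18)² = 0.063504 kg m²; centre at d = 0.53 m, so the parallel axis theorem gives I = 0.063504 + (4.9)(0.53)² = 1.4399 kg m².
Solid sphere: I_cm = (2/5)MR² = (2/5)(4.8)(0.32)² = 0.19661 kg m²; centre at d = 0.75 m, so the parallel axis theorem gives I = 0.19661 + (4.8)(0.75)² = 2.8966 kg m².
Solid sphere: I_cm = (2/5)MR² = (2/5)(0.93)(0.24)² = 0.021427 kg m²; centre at d = 0.33 m, so the parallel axis theorem gives I = 0.021427 + (0.93)(0.33)² = 0.1227 kg m².
Point mass: I_cm = 0; centre at d = 0.57 m, so the parallel axis theorem gives I = 0 + (0.82)(0.57)² = 0.26642 kg m².
Total I = 1.4399 + 2.8966 + 0.1227 + 0.26642 = 4.7256 kg m².

4.73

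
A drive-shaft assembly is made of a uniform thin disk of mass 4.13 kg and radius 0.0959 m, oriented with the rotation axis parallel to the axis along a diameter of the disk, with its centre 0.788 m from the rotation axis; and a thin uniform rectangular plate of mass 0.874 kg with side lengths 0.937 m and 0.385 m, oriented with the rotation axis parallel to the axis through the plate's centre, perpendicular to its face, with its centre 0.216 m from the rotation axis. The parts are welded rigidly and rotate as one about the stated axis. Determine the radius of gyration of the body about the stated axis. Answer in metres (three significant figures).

0.733

Thin disk: I_cm = (1/4)MR² = (1/4)(4.13)(0.0959)² = 0.0094957 kg m²; centre at d = 0.788 m, so I = I_cm + Md² gives I = 0.0094957 + (4.13)(0.788)² = 2.574 kg m².
Rectangular plate: I_cm = (1/12)M(a²+b²) = (1/12)(0.874)[(0.937)² + (0.385)²] = 0.074741 kg m²; centre at d = 0.216 m, so I = I_cm + Md² gives I = 0.074741 + (0.874)(0.216)² = 0.11552 kg m².
Total I = 2.6895 kg m²; total mass M = 5.004 kg.
k = √(I/M) = √(2.6895/5.004) = 0.73313 m.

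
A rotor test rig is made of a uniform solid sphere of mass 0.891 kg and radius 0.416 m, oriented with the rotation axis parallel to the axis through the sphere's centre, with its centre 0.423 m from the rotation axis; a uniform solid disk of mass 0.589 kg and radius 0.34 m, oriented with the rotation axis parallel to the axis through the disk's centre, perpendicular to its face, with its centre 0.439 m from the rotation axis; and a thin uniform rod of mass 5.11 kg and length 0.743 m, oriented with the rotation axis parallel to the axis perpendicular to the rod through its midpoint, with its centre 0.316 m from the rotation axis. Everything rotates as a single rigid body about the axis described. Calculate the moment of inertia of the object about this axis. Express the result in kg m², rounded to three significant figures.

Solid sphere: I_cm = (2/5)MR² = (2/5)(0.891)(0.416)² = 0.061677 kg m²; centre at d = 0.423 m, so the parallel axis theorem gives I = 0.061677 + (0.891)(0.423)² = 0.2211 kg m².
Solid disk: I_cm = (1/2)MR² = (1/2)(0.589)(0.34)² = 0.034044 kg m²; centre at d = 0.439 m, so the parallel axis theorem gives I = 0.034044 + (0.589)(0.439)² = 0.14756 kg m².
Thin rod: I_cm = (1/12)ML² = (1/12)(5.11)(0.743)² = 0.23508 kg m²; centre at d = 0.316 m, so the parallel axis theorem gives I = 0.23508 + (5.11)(0.316)² = 0.74535 kg m².
Total I = 0.2211 + 0.14756 + 0.74535 = 1.114 kg m².

1.11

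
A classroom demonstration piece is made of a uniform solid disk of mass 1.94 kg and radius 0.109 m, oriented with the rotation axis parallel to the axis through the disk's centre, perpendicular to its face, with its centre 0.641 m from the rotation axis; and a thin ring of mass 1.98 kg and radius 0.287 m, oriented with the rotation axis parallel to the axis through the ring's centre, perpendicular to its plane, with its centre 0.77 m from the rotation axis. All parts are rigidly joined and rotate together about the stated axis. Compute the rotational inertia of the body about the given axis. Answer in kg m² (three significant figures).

Solid disk: I_cm = (1/2)MR² = (1/2)(1.94)(0.109)² = 0.011525 kg m²; centre at d = 0.641 m, so I = I_cm + Md² gives I = 0.011525 + (1.94)(0.641)² = 0.80863 kg m².
Thin ring: I_cm = MR² = (1.98)(0.287)² = 0.16309 kg m²; centre at d = 0.77 m, so I = I_cm + Md² gives I = 0.16309 + (1.98)(0.77)² = 1.337 kg m².
Total I = 0.80863 + 1.337 = 2.1457 kg m².

2.15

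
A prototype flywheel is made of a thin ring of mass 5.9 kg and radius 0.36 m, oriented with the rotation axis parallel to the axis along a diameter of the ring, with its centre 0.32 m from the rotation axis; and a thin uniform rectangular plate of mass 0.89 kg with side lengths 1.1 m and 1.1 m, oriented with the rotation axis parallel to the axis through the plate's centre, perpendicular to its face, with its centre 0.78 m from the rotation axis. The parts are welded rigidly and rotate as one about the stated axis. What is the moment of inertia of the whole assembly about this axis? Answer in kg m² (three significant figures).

1.71

Thin ring: I_cm = (1/2)MR² = (1/2)(5.9)(0.36)² = 0.38232 kg m²; centre at d = 0.32 m, so I = I_cm + Md² gives I = 0.38232 + (5.9)(0.32)² = 0.98648 kg m².
Rectangular plate: I_cm = (1/12)M(a²+b²) = (1/12)(0.89)[(1.1)² + (1.1)²] = 0.17948 kg m²; centre at d = 0.78 m, so I = I_cm + Md² gives I = 0.17948 + (0.89)(0.78)² = 0.72096 kg m².
Total I = 0.98648 + 0.72096 = 1.7074 kg m².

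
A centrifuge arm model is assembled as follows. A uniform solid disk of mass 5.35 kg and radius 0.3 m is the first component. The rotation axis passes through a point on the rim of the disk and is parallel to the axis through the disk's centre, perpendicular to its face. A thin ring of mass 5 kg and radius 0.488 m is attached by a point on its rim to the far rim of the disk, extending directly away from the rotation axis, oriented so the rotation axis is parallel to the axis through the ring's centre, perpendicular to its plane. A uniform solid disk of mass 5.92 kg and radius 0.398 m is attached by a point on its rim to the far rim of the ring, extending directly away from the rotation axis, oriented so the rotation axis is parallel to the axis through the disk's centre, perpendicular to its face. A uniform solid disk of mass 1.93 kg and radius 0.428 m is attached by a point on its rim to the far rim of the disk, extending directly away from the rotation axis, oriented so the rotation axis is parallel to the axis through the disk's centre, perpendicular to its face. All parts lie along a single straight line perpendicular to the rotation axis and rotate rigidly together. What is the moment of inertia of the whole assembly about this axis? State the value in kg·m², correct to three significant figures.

46.7

Solid disk: I_cm = (1/2)MR² = (1/2)(5.35)(0.3)² = 0.24075 kg·m²; centre at d = 0.3 m, so the parallel axis theorem gives I = 0.24075 + (5.35)(0.3)² = 0.72225 kg·m².
Thin ring: I_cm = MR² = (5)(0.488)² = 1.1907 kg·m²; centre at d = 0.3 + 0.3 + 0.488 = 1.088 m, so the parallel axis theorem gives I = 1.1907 + (5)(1.088)² = 7.1094 kg·m².
Solid disk: I_cm = (1/2)MR² = (1/2)(5.92)(0.398)² = 0.46888 kg·m²; centre at d = 0.3 + 0.3 + 0.488 + 0.488 + 0.398 = 1.974 m, so the parallel axis theorem gives I = 0.46888 + (5.92)(1.974)² = 23.537 kg·m².
Solid disk: I_cm = (1/2)MR² = (1/2)(1.93)(0.428)² = 0.17677 kg·m²; centre at d = 0.3 + 0.3 + 0.488 + 0.488 + 0.398 + 0.398 + 0.428 = 2.8 m, so the parallel axis theorem gives I = 0.17677 + (1.93)(2.8)² = 15.308 kg·m².
Total I = 0.72225 + 7.1094 + 23.537 + 15.308 = 46.677 kg·m².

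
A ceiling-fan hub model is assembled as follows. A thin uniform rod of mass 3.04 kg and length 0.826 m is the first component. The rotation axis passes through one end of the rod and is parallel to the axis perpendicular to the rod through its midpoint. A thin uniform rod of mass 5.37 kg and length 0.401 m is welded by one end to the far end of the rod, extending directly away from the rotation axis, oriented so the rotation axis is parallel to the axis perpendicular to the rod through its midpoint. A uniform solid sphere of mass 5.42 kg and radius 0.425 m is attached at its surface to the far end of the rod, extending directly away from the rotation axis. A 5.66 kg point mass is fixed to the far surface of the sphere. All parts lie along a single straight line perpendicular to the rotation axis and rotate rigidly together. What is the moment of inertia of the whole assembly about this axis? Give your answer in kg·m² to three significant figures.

46.0

Thin rod: I_cm = (1/12)ML² = (1/12)(3.04)(0.826)² = 0.17284 kg·m²; centre at d = 0.413 m, so the parallel axis theorem gives I = 0.17284 + (3.04)(0.413)² = 0.69137 kg·m².
Thin rod: I_cm = (1/12)ML² = (1/12)(5.37)(0.401)² = 0.071958 kg·m²; centre at d = 0.413 + 0.413 + 0.2005 = 1.0265 m, so the parallel axis theorem gives I = 0.071958 + (5.37)(1.0265)² = 5.7303 kg·m².
Solid sphere: I_cm = (2/5)MR² = (2/5)(5.42)(0.425)² = 0.39159 kg·m²; centre at d = 0.413 + 0.413 + 0.2005 + 0.2005 + 0.425 = 1.652 m, so the parallel axis theorem gives I = 0.39159 + (5.42)(1.652)² = 15.183 kg·m².
Point mass: I_cm = 0; centre at d = 0.413 + 0.413 + 0.2005 + 0.2005 + 0.425 + 0.425 = 2.077 m, so the parallel axis theorem gives I = 0 + (5.66)(2.077)² = 24.417 kg·m².
Total I = 0.69137 + 5.7303 + 15.183 + 24.417 = 46.022 kg·m².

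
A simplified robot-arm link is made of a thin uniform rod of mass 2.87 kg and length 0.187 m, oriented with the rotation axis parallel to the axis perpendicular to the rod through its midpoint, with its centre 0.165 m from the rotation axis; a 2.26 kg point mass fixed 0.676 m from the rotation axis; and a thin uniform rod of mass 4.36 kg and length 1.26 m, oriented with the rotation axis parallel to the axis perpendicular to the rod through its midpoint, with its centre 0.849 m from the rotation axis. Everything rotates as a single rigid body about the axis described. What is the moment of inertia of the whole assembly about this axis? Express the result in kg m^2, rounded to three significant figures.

4.84

Thin rod: I_cm = (1/12)ML² = (1/12)(2.87)(0.187)² = 0.0083634 kg m^2; centre at d = 0.165 m, so I = I_cm + Md² gives I = 0.0083634 + (2.87)(0.165)² = 0.086499 kg m^2.
Point mass: I_cm = 0; centre at d = 0.676 m, so I = I_cm + Md² gives I = 0 + (2.26)(0.676)² = 1.0328 kg m^2.
Thin rod: I_cm = (1/12)ML² = (1/12)(4.36)(1.26)² = 0.57683 kg m^2; centre at d = 0.849 m, so I = I_cm + Md² gives I = 0.57683 + (4.36)(0.849)² = 3.7195 kg m^2.
Total I = 0.086499 + 1.0328 + 3.7195 = 4.8388 kg m^2.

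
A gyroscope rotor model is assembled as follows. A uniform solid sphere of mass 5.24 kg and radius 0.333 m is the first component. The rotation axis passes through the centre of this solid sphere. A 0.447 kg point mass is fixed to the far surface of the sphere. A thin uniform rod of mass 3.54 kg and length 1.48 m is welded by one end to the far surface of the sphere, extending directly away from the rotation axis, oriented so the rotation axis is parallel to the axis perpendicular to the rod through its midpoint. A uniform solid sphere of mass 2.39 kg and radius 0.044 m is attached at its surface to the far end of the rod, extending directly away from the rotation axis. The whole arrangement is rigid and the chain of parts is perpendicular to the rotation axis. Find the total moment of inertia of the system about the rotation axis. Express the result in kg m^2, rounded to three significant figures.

13.2

Solid sphere: I_cm = (2/5)MR² = (2/5)(5.24)(0.333)² = 0.23242 kg m^2; axis through the centre, so I = 0.23242 kg m^2.
Point mass: I_cm = 0; centre at d = 0.333 m, so I = I_cm + Md² gives I = 0 + (0.447)(0.333)² = 0.049567 kg m^2.
Thin rod: I_cm = (1/12)ML² = (1/12)(3.54)(1.48)² = 0.64617 kg m^2; centre at d = 0.333 + 0.74 = 1.073 m, so I = I_cm + Md² gives I = 0.64617 + (3.54)(1.073)² = 4.7219 kg m^2.
Solid sphere: I_cm = (2/5)MR² = (2/5)(2.39)(0.044)² = 0.0018508 kg m^2; centre at d = 0.333 + 0.74 + 0.74 + 0.044 = 1.857 m, so I = I_cm + Md² gives I = 0.0018508 + (2.39)(1.857)² = 8.2436 kg m^2.
Total I = 0.23242 + 0.049567 + 4.7219 + 8.2436 = 13.248 kg m^2.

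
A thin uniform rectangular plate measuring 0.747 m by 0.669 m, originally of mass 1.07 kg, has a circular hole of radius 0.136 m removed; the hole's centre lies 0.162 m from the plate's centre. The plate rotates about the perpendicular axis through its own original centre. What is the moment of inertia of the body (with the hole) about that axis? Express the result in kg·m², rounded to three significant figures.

Unpierced body about its centre: I₀ = (1/12)M(a²+b²) = (1/12)(1.07)[(0.747)² + (0.669)²] = 0.089663 kg·m².
The removed disk has mass m = M·πr²/(ab) = (1.07)·π(0.136)²/(0.747·0.669) = 0.12441 kg (same uniform areal density).
Its moment of inertia about the rotation axis (parallel-axis theorem): I_hole = (1/2)mr² + md² = (1/2)(0.12441)(0.136)² + (0.12441)(0.162)² = 0.0044157 kg·m².
Treating the hole as negative mass, I = I₀ − I_hole = 0.089663 − 0.0044157 = 0.085248 kg·m².

0.0852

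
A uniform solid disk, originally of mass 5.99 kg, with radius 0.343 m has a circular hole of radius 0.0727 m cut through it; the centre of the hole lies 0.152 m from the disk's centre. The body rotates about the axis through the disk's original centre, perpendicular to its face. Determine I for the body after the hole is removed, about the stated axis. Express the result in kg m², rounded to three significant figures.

0.345

Unpierced body about its centre: I₀ = (1/2)MR² = (1/2)(5.99)(0.343)² = 0.35236 kg m².
The removed disk has mass m = M·(r/R)² = (5.99)(0.0727/0.343)² = 0.2691 kg (same uniform areal density).
Its moment of inertia about the rotation axis (parallel-axis theorem): I_hole = (1/2)mr² + md² = (1/2)(0.2691)(0.0727)² + (0.2691)(0.152)² = 0.0069283 kg m².
Treating the hole as negative mass, I = I₀ − I_hole = 0.35236 − 0.0069283 = 0.34543 kg m².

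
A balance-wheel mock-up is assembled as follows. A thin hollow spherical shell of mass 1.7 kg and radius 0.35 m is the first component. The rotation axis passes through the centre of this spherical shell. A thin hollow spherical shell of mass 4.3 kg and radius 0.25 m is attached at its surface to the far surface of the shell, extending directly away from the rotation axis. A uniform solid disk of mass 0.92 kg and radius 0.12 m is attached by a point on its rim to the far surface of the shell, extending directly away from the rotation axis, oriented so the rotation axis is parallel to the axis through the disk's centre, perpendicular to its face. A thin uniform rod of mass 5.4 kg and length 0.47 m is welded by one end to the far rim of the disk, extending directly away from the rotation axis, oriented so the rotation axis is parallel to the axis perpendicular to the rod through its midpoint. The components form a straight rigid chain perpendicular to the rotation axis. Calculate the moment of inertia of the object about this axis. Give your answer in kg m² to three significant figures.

Spherical shell: I_cm = (2/3)MR² = (2/3)(1.7)(0.35)² = 0.13883 kg m²; axis through the centre, so I = 0.13883 kg m².
Spherical shell: I_cm = (2/3)MR² = (2/3)(4.3)(0.25)² = 0.17917 kg m²; centre at d = 0.35 + 0.25 = 0.6 m, so the parallel axis theorem gives I = 0.17917 + (4.3)(0.6)² = 1.7272 kg m².
Solid disk: I_cm = (1/2)MR² = (1/2)(0.92)(0.12)² = 0.006624 kg m²; centre at d = 0.35 + 0.25 + 0.25 + 0.12 = 0.97 m, so the parallel axis theorem gives I = 0.006624 + (0.92)(0.97)² = 0.87225 kg m².
Thin rod: I_cm = (1/12)ML² = (1/12)(5.4)(0.47)² = 0.099405 kg m²; centre at d = 0.35 + 0.25 + 0.25 + 0.12 + 0.12 + 0.235 = 1.325 m, so the parallel axis theorem gives I = 0.099405 + (5.4)(1.325)² = 9.5798 kg m².
Total I = 0.13883 + 1.7272 + 0.87225 + 9.5798 = 12.318 kg m².

12.3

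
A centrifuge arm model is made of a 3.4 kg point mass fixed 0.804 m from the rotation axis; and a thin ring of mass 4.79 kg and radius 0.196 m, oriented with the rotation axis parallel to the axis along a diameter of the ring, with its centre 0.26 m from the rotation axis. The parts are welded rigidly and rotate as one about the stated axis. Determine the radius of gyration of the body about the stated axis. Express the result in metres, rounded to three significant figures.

0.565

Point mass: I_cm = 0; centre at d = 0.804 m, so the parallel axis theorem gives I = 0 + (3.4)(0.804)² = 2.1978 kg m².
Thin ring: I_cm = (1/2)MR² = (1/2)(4.79)(0.196)² = 0.092006 kg m²; centre at d = 0.26 m, so the parallel axis theorem gives I = 0.092006 + (4.79)(0.26)² = 0.41581 kg m².
Total I = 2.6136 kg m²; total mass M = 8.19 kg.
k = √(I/M) = √(2.6136/8.19) = 0.56491 m.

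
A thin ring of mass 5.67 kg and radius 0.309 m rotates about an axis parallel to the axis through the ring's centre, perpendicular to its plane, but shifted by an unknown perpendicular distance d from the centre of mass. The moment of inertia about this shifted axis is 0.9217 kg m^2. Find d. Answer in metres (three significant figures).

0.259

About the centre-of-mass axis, I_cm = MR² = (5.67)(0.309)² = 0.54138 kg m^2.
Parallel axis theorem: I = I_cm + Md², so Md² = 0.9217 − 0.54138 = 0.38032 kg m^2.
d = √(0.38032 / 5.67) = 0.25899 m.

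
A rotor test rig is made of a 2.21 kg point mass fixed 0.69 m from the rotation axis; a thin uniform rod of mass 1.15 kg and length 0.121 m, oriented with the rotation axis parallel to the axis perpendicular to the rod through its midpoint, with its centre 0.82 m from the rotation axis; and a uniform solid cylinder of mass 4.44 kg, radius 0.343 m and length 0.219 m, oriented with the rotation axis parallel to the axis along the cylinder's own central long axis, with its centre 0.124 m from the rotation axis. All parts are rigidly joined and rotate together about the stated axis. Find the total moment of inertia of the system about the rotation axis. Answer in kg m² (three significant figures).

2.16

Point mass: I_cm = 0; centre at d = 0.69 m, so the parallel axis theorem gives I = 0 + (2.21)(0.69)² = 1.0522 kg m².
Thin rod: I_cm = (1/12)ML² = (1/12)(1.15)(0.121)² = 0.0014031 kg m²; centre at d = 0.82 m, so the parallel axis theorem gives I = 0.0014031 + (1.15)(0.82)² = 0.77466 kg m².
Solid cylinder: I_cm = (1/2)MR² = (1/2)(4.44)(0.343)² = 0.26118 kg m²; centre at d = 0.124 m, so the parallel axis theorem gives I = 0.26118 + (4.44)(0.124)² = 0.32945 kg m².
Total I = 1.0522 + 0.77466 + 0.32945 = 2.1563 kg m².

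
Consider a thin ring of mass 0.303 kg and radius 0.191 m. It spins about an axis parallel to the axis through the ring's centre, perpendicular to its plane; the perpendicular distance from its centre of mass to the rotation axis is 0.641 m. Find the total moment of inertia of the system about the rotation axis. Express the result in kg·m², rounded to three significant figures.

0.136

I_cm = MR² = (0.303)(0.191)² = 0.011054 kg·m²; centre at d = 0.641 m, so the parallel axis theorem gives I = 0.011054 + (0.303)(0.641)² = 0.13555 kg·m².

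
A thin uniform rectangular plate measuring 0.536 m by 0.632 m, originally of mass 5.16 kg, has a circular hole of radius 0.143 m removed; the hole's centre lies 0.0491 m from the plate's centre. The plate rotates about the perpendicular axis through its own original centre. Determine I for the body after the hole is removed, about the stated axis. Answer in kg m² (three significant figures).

0.283

Unpierced body about its centre: I₀ = (1/12)M(a²+b²) = (1/12)(5.16)[(0.536)² + (0.632)²] = 0.29529 kg m².
The removed disk has mass m = M·πr²/(ab) = (5.16)·π(0.143)²/(0.536·0.632) = 0.97857 kg (same uniform areal density).
Its moment of inertia about the rotation axis (parallel-axis theorem): I_hole = (1/2)mr² + md² = (1/2)(0.97857)(0.143)² + (0.97857)(0.0491)² = 0.012364 kg m².
Treating the hole as negative mass, I = I₀ − I_hole = 0.29529 − 0.012364 = 0.28293 kg m².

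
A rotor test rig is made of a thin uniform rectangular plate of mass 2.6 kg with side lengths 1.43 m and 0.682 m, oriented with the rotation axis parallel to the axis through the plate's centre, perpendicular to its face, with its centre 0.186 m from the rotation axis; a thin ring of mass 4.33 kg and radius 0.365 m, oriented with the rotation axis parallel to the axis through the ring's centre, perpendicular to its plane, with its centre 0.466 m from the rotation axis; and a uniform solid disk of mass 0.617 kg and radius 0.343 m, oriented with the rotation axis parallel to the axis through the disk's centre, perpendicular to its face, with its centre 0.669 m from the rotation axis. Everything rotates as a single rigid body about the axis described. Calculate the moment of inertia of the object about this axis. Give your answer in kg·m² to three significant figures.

Rectangular plate: I_cm = (1/12)M(a²+b²) = (1/12)(2.6)[(1.43)² + (0.682)²] = 0.54384 kg·m²; centre at d = 0.186 m, so the parallel axis theorem gives I = 0.54384 + (2.6)(0.186)² = 0.63379 kg·m².
Thin ring: I_cm = MR² = (4.33)(0.365)² = 0.57686 kg·m²; centre at d = 0.466 m, so the parallel axis theorem gives I = 0.57686 + (4.33)(0.466)² = 1.5171 kg·m².
Solid disk: I_cm = (1/2)MR² = (1/2)(0.617)(0.343)² = 0.036295 kg·m²; centre at d = 0.669 m, so the parallel axis theorem gives I = 0.036295 + (0.617)(0.669)² = 0.31244 kg·m².
Total I = 0.63379 + 1.5171 + 0.31244 = 2.4634 kg·m².

2.46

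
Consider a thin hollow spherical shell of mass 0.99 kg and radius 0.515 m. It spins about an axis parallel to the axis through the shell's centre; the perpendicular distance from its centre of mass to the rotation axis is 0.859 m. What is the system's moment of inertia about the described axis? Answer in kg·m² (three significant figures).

0.906

I_cm = (2/3)MR² = (2/3)(0.99)(0.515)² = 0.17505 kg·m²; centre at d = 0.859 m, so the parallel axis theorem gives I = 0.17505 + (0.99)(0.859)² = 0.90555 kg·m².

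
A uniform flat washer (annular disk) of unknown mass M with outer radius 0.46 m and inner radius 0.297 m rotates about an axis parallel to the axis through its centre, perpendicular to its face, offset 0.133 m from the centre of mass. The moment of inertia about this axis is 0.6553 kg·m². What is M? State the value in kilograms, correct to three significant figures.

3.91

I = I_cm + Md² = (1/2)M(R²+r²) + Md² = M·[0.5·[(0.46)² + (0.297)²] + (0.133)²] = M·0.16759.
So M = 0.6553 / 0.16759 = 3.9101 kg.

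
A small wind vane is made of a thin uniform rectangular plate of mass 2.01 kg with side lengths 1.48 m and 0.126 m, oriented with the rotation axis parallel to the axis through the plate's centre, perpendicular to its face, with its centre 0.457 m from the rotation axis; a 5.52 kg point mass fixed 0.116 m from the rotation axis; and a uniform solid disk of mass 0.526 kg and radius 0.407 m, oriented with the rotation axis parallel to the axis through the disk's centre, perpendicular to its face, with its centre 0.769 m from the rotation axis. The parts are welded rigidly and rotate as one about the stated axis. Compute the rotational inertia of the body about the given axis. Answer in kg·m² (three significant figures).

Rectangular plate: I_cm = (1/12)M(a²+b²) = (1/12)(2.01)[(1.48)² + (0.126)²] = 0.36955 kg·m²; centre at d = 0.457 m, so I = I_cm + Md² gives I = 0.36955 + (2.01)(0.457)² = 0.78934 kg·m².
Point mass: I_cm = 0; centre at d = 0.116 m, so I = I_cm + Md² gives I = 0 + (5.52)(0.116)² = 0.074277 kg·m².
Solid disk: I_cm = (1/2)MR² = (1/2)(0.526)(0.407)² = 0.043566 kg·m²; centre at d = 0.769 m, so I = I_cm + Md² gives I = 0.043566 + (0.526)(0.769)² = 0.35462 kg·m².
Total I = 0.78934 + 0.074277 + 0.35462 = 1.2182 kg·m².

1.22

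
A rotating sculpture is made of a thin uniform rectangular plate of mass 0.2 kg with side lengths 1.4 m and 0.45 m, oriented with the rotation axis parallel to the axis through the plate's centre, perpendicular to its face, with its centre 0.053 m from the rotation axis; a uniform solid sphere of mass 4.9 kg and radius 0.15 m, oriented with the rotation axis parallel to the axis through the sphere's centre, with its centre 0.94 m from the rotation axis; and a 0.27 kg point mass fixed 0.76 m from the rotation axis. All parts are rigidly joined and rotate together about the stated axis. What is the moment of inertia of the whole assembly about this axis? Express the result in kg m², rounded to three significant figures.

Rectangular plate: I_cm = (1/12)M(a²+b²) = (1/12)(0.2)[(1.4)² + (0.45)²] = 0.036042 kg m²; centre at d = 0.053 m, so I = I_cm + Md² gives I = 0.036042 + (0.2)(0.053)² = 0.036603 kg m².
Solid sphere: I_cm = (2/5)MR² = (2/5)(4.9)(0.15)² = 0.0441 kg m²; centre at d = 0.94 m, so I = I_cm + Md² gives I = 0.0441 + (4.9)(0.94)² = 4.3737 kg m².
Point mass: I_cm = 0; centre at d = 0.76 m, so I = I_cm + Md² gives I = 0 + (0.27)(0.76)² = 0.15595 kg m².
Total I = 0.036603 + 4.3737 + 0.15595 = 4.5663 kg m².

4.57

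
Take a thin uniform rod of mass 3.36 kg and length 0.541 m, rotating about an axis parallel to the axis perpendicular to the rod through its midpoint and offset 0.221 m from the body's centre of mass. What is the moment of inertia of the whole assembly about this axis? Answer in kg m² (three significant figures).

I_cm = (1/12)ML² = (1/12)(3.36)(0.541)² = 0.081951 kg m²; centre at d = 0.221 m, so the parallel axis theorem gives I = 0.081951 + (3.36)(0.221)² = 0.24606 kg m².

0.246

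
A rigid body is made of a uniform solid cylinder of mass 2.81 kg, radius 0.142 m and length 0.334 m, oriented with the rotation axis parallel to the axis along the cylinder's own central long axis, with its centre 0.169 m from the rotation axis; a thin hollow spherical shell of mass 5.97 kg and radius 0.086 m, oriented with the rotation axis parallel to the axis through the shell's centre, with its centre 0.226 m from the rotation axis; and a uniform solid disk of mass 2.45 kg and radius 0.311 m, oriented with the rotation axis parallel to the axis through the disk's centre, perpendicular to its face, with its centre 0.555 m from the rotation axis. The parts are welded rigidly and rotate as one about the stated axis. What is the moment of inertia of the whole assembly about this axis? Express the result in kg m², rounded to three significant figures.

Solid cylinder: I_cm = (1/2)MR² = (1/2)(2.81)(0.142)² = 0.02833 kg m²; centre at d = 0.169 m, so the parallel axis theorem gives I = 0.02833 + (2.81)(0.169)² = 0.10859 kg m².
Spherical shell: I_cm = (2/3)MR² = (2/3)(5.97)(0.086)² = 0.029436 kg m²; centre at d = 0.226 m, so the parallel axis theorem gives I = 0.029436 + (5.97)(0.226)² = 0.33436 kg m².
Solid disk: I_cm = (1/2)MR² = (1/2)(2.45)(0.311)² = 0.11848 kg m²; centre at d = 0.555 m, so the parallel axis theorem gives I = 0.11848 + (2.45)(0.555)² = 0.87314 kg m².
Total I = 0.10859 + 0.33436 + 0.87314 = 1.3161 kg m².

1.32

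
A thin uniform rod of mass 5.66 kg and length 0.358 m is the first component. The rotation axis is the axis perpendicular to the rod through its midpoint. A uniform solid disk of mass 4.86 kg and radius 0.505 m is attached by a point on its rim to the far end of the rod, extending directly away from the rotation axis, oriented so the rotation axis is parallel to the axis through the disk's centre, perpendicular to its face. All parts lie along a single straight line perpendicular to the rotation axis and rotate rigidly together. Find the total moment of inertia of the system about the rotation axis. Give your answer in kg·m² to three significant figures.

Thin rod: I_cm = (1/12)ML² = (1/12)(5.66)(0.358)² = 0.060451 kg·m²; axis through the centre, so I = 0.060451 kg·m².
Solid disk: I_cm = (1/2)MR² = (1/2)(4.86)(0.505)² = 0.61971 kg·m²; centre at d = 0.179 + 0.505 = 0.684 m, so I = I_cm + Md² gives I = 0.61971 + (4.86)(0.684)² = 2.8935 kg·m².
Total I = 0.060451 + 2.8935 = 2.9539 kg·m².

2.95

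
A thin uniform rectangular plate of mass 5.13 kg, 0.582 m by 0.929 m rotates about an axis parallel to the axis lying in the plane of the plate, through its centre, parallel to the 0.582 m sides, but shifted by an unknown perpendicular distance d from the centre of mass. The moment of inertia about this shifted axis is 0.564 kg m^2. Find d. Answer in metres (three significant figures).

About the centre-of-mass axis, I_cm = (1/12)Mb² = (1/12)(5.13)(0.929)² = 0.36895 kg m^2.
Parallel axis theorem: I = I_cm + Md², so Md² = 0.564 − 0.36895 = 0.19505 kg m^2.
d = √(0.19505 / 5.13) = 0.19499 m.

0.195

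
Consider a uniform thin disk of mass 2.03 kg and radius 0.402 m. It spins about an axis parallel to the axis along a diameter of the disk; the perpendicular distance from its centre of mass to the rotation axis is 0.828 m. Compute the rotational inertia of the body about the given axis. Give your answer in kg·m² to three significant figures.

1.47

I_cm = (1/4)MR² = (1/4)(2.03)(0.402)² = 0.082014 kg·m²; centre at d = 0.828 m, so the parallel axis theorem gives I = 0.082014 + (2.03)(0.828)² = 1.4737 kg·m².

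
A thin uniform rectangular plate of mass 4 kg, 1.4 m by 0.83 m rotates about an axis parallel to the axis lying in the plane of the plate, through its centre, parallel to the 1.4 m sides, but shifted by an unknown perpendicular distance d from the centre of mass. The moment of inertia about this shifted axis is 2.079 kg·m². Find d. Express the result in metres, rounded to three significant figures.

About the centre-of-mass axis, I_cm = (1/12)Mb² = (1/12)(4)(0.83)² = 0.22963 kg·m².
Parallel axis theorem: I = I_cm + Md², so Md² = 2.079 − 0.22963 = 1.8494 kg·m².
d = √(1.8494 / 4) = 0.67996 m.

0.680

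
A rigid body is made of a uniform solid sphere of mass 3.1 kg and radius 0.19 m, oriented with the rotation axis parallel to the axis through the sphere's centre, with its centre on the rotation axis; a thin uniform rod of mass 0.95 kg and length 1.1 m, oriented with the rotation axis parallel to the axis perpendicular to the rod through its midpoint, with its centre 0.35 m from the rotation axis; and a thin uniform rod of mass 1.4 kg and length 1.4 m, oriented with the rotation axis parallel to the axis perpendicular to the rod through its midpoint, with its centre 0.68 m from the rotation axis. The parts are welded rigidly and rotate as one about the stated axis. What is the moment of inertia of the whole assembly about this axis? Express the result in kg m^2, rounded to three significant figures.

1.13

Solid sphere: I_cm = (2/5)MR² = (2/5)(3.1)(0.19)² = 0.044764 kg m^2; axis through the centre, so I = 0.044764 kg m^2.
Thin rod: I_cm = (1/12)ML² = (1/12)(0.95)(1.1)² = 0.095792 kg m^2; centre at d = 0.35 m, so I = I_cm + Md² gives I = 0.095792 + (0.95)(0.35)² = 0.21217 kg m^2.
Thin rod: I_cm = (1/12)ML² = (1/12)(1.4)(1.4)² = 0.22867 kg m^2; centre at d = 0.68 m, so I = I_cm + Md² gives I = 0.22867 + (1.4)(0.68)² = 0.87603 kg m^2.
Total I = 0.044764 + 0.21217 + 0.87603 = 1.133 kg m^2.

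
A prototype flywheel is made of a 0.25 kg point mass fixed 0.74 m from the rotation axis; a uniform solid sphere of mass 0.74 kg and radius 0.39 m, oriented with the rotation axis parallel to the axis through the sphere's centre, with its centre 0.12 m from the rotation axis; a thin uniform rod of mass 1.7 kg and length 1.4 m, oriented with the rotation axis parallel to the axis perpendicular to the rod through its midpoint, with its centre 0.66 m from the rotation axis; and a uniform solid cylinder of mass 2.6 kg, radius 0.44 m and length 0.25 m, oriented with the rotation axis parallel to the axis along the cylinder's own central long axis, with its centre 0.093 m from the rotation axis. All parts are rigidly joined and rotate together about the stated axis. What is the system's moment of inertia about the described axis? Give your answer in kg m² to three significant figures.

1.48

Point mass: I_cm = 0; centre at d = 0.74 m, so the parallel axis theorem gives I = 0 + (0.25)(0.74)² = 0.1369 kg m².
Solid sphere: I_cm = (2/5)MR² = (2/5)(0.74)(0.39)² = 0.045022 kg m²; centre at d = 0.12 m, so the parallel axis theorem gives I = 0.045022 + (0.74)(0.12)² = 0.055678 kg m².
Thin rod: I_cm = (1/12)ML² = (1/12)(1.7)(1.4)² = 0.27767 kg m²; centre at d = 0.66 m, so the parallel axis theorem gives I = 0.27767 + (1.7)(0.66)² = 1.0182 kg m².
Solid cylinder: I_cm = (1/2)MR² = (1/2)(2.6)(0.44)² = 0.25168 kg m²; centre at d = 0.093 m, so the parallel axis theorem gives I = 0.25168 + (2.6)(0.093)² = 0.27417 kg m².
Total I = 0.1369 + 0.055678 + 1.0182 + 0.27417 = 1.4849 kg m².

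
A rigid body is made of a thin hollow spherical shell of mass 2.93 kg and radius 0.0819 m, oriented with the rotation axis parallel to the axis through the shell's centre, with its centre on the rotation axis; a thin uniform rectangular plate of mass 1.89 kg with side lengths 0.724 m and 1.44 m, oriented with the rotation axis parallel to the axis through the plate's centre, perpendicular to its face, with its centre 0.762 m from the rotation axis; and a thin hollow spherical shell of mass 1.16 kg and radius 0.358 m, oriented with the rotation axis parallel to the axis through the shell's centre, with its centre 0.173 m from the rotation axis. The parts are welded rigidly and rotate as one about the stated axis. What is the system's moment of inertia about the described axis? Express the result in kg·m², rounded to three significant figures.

1.65

Spherical shell: I_cm = (2/3)MR² = (2/3)(2.93)(0.0819)² = 0.013102 kg·m²; axis through the centre, so I = 0.013102 kg·m².
Rectangular plate: I_cm = (1/12)M(a²+b²) = (1/12)(1.89)[(0.724)² + (1.44)²] = 0.40915 kg·m²; centre at d = 0.762 m, so I = I_cm + Md² gives I = 0.40915 + (1.89)(0.762)² = 1.5066 kg·m².
Spherical shell: I_cm = (2/3)MR² = (2/3)(1.16)(0.358)² = 0.099113 kg·m²; centre at d = 0.173 m, so I = I_cm + Md² gives I = 0.099113 + (1.16)(0.173)² = 0.13383 kg·m².
Total I = 0.013102 + 1.5066 + 0.13383 = 1.6535 kg·m².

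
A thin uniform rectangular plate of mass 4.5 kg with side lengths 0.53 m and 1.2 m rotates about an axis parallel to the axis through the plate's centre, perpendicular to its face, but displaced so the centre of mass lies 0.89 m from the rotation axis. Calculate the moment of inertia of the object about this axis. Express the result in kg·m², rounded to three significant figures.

I_cm = (1/12)M(a²+b²) = (1/12)(4.5)[(0.53)² + (1.2)²] = 0.64534 kg·m²; centre at d = 0.89 m, so the parallel axis theorem gives I = 0.64534 + (4.5)(0.89)² = 4.2098 kg·m².

4.21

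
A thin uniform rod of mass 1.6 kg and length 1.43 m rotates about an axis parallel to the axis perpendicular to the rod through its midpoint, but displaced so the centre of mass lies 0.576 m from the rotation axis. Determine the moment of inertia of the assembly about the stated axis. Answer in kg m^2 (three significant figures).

I_cm = (1/12)ML² = (1/12)(1.6)(1.43)² = 0.27265 kg m^2; centre at d = 0.576 m, so the parallel axis theorem gives I = 0.27265 + (1.6)(0.576)² = 0.80349 kg m^2.

0.803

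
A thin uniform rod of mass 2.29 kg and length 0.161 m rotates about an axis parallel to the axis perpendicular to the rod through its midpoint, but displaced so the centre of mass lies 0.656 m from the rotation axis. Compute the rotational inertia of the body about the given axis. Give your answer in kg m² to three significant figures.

I_cm = (1/12)ML² = (1/12)(2.29)(0.161)² = 0.0049466 kg m²; centre at d = 0.656 m, so the parallel axis theorem gives I = 0.0049466 + (2.29)(0.656)² = 0.99042 kg m².

0.990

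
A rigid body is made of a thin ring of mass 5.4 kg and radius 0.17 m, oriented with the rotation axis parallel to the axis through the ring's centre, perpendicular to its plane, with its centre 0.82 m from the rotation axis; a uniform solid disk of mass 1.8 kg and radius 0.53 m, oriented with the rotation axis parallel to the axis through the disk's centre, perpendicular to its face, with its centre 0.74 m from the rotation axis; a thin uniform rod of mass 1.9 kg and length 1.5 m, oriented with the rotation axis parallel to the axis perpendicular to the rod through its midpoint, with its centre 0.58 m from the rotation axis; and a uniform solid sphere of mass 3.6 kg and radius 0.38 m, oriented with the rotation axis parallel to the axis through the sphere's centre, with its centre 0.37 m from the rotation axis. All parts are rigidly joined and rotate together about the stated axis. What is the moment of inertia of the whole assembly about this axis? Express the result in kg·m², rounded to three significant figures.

Thin ring: I_cm = MR² = (5.4)(0.17)² = 0.15606 kg·m²; centre at d = 0.82 m, so the parallel axis theorem gives I = 0.15606 + (5.4)(0.82)² = 3.787 kg·m².
Solid disk: I_cm = (1/2)MR² = (1/2)(1.8)(0.53)² = 0.25281 kg·m²; centre at d = 0.74 m, so the parallel axis theorem gives I = 0.25281 + (1.8)(0.74)² = 1.2385 kg·m².
Thin rod: I_cm = (1/12)ML² = (1/12)(1.9)(1.5)² = 0.35625 kg·m²; centre at d = 0.58 m, so the parallel axis theorem gives I = 0.35625 + (1.9)(0.58)² = 0.99541 kg·m².
Solid sphere: I_cm = (2/5)MR² = (2/5)(3.6)(0.38)² = 0.20794 kg·m²; centre at d = 0.37 m, so the parallel axis theorem gives I = 0.20794 + (3.6)(0.37)² = 0.70078 kg·m².
Total I = 3.787 + 1.2385 + 0.99541 + 0.70078 = 6.7217 kg·m².

6.72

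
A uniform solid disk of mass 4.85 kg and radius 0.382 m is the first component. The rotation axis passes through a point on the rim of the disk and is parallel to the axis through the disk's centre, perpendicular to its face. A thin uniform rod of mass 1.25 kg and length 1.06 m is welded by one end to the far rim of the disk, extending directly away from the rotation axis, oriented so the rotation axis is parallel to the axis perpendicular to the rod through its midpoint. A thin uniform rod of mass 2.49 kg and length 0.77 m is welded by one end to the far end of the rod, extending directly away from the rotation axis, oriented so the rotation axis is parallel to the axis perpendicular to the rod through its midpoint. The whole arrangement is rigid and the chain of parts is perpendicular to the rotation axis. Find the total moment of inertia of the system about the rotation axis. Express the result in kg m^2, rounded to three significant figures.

15.5

Solid disk: I_cm = (1/2)MR² = (1/2)(4.85)(0.382)² = 0.35387 kg m^2; centre at d = 0.382 m, so I = I_cm + Md² gives I = 0.35387 + (4.85)(0.382)² = 1.0616 kg m^2.
Thin rod: I_cm = (1/12)ML² = (1/12)(1.25)(1.06)² = 0.11704 kg m^2; centre at d = 0.382 + 0.382 + 0.53 = 1.294 m, so I = I_cm + Md² gives I = 0.11704 + (1.25)(1.294)² = 2.2101 kg m^2.
Thin rod: I_cm = (1/12)ML² = (1/12)(2.49)(0.77)² = 0.12303 kg m^2; centre at d = 0.382 + 0.382 + 0.53 + 0.53 + 0.385 = 2.209 m, so I = I_cm + Md² gives I = 0.12303 + (2.49)(2.209)² = 12.273 kg m^2.
Total I = 1.0616 + 2.2101 + 12.273 = 15.545 kg m^2.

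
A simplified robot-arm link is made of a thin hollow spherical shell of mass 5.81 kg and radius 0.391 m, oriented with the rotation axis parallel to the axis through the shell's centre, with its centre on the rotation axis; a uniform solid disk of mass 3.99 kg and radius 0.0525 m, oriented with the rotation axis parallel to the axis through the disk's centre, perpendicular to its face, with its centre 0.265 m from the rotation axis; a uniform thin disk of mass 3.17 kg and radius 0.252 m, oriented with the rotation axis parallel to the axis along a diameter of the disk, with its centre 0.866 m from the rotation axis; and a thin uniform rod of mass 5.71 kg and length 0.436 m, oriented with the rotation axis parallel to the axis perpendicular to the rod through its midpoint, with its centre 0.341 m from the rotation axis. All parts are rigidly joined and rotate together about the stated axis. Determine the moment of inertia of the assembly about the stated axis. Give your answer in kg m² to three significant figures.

Spherical shell: I_cm = (2/3)MR² = (2/3)(5.81)(0.391)² = 0.59216 kg m²; axis through the centre, so I = 0.59216 kg m².
Solid disk: I_cm = (1/2)MR² = (1/2)(3.99)(0.0525)² = 0.0054987 kg m²; centre at d = 0.265 m, so I = I_cm + Md² gives I = 0.0054987 + (3.99)(0.265)² = 0.2857 kg m².
Thin disk: I_cm = (1/4)MR² = (1/4)(3.17)(0.252)² = 0.050327 kg m²; centre at d = 0.866 m, so I = I_cm + Md² gives I = 0.050327 + (3.17)(0.866)² = 2.4277 kg m².
Thin rod: I_cm = (1/12)ML² = (1/12)(5.71)(0.436)² = 0.090454 kg m²; centre at d = 0.341 m, so I = I_cm + Md² gives I = 0.090454 + (5.71)(0.341)² = 0.75442 kg m².
Total I = 0.59216 + 0.2857 + 2.4277 + 0.75442 = 4.06 kg m².

4.06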